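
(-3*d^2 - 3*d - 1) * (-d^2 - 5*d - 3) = 3*d^4 + 18*d^3 + 25*d^2 + 14*d + 3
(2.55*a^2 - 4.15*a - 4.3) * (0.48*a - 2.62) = 1.224*a^3 - 8.673*a^2 + 8.809*a + 11.266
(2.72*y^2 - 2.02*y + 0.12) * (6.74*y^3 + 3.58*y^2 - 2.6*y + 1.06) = 18.3328*y^5 - 3.8772*y^4 - 13.4948*y^3 + 8.5648*y^2 - 2.4532*y + 0.1272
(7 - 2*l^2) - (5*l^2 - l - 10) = -7*l^2 + l + 17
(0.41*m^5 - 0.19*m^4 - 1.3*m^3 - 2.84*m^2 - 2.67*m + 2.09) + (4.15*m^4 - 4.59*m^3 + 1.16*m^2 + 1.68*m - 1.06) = 0.41*m^5 + 3.96*m^4 - 5.89*m^3 - 1.68*m^2 - 0.99*m + 1.03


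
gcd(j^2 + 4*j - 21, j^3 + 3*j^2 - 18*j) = j - 3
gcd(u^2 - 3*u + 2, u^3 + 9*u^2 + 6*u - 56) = u - 2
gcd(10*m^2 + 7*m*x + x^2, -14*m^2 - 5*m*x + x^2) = 2*m + x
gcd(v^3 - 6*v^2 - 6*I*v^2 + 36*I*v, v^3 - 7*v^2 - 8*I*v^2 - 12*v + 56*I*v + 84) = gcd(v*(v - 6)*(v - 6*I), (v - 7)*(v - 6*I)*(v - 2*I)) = v - 6*I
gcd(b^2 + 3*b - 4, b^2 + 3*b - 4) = b^2 + 3*b - 4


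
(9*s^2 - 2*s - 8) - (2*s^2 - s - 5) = 7*s^2 - s - 3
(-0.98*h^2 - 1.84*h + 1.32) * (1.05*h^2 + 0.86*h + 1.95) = -1.029*h^4 - 2.7748*h^3 - 2.1074*h^2 - 2.4528*h + 2.574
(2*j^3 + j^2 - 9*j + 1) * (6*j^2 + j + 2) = 12*j^5 + 8*j^4 - 49*j^3 - j^2 - 17*j + 2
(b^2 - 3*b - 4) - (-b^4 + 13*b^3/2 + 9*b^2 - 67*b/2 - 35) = b^4 - 13*b^3/2 - 8*b^2 + 61*b/2 + 31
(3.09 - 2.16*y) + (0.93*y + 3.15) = 6.24 - 1.23*y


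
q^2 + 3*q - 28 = (q - 4)*(q + 7)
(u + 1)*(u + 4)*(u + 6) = u^3 + 11*u^2 + 34*u + 24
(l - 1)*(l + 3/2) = l^2 + l/2 - 3/2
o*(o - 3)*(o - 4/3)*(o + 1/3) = o^4 - 4*o^3 + 23*o^2/9 + 4*o/3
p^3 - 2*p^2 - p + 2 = (p - 2)*(p - 1)*(p + 1)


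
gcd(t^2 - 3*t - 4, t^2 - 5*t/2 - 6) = t - 4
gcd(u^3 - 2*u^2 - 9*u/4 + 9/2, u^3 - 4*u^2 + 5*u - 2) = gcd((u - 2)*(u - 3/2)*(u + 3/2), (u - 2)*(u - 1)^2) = u - 2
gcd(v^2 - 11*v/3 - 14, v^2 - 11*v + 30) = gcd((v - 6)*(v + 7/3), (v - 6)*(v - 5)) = v - 6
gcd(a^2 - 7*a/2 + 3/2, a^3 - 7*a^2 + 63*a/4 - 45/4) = a - 3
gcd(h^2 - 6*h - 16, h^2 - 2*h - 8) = h + 2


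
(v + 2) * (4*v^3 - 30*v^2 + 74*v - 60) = 4*v^4 - 22*v^3 + 14*v^2 + 88*v - 120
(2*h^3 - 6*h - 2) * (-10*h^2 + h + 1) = -20*h^5 + 2*h^4 + 62*h^3 + 14*h^2 - 8*h - 2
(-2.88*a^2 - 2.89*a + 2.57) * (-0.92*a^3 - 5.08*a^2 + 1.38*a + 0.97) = 2.6496*a^5 + 17.2892*a^4 + 8.3424*a^3 - 19.8374*a^2 + 0.743299999999999*a + 2.4929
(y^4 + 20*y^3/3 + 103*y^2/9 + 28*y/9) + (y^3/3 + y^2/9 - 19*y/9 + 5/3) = y^4 + 7*y^3 + 104*y^2/9 + y + 5/3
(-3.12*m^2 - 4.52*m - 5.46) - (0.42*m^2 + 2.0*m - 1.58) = -3.54*m^2 - 6.52*m - 3.88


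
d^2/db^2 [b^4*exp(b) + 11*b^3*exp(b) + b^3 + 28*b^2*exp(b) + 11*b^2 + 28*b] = b^4*exp(b) + 19*b^3*exp(b) + 106*b^2*exp(b) + 178*b*exp(b) + 6*b + 56*exp(b) + 22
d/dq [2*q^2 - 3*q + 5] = 4*q - 3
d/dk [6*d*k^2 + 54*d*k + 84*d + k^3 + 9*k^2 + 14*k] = 12*d*k + 54*d + 3*k^2 + 18*k + 14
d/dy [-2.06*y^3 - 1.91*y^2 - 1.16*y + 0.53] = -6.18*y^2 - 3.82*y - 1.16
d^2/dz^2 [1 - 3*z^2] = -6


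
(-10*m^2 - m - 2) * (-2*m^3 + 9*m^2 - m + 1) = 20*m^5 - 88*m^4 + 5*m^3 - 27*m^2 + m - 2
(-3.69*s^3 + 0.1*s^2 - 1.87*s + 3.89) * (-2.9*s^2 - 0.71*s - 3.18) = 10.701*s^5 + 2.3299*s^4 + 17.0862*s^3 - 10.2713*s^2 + 3.1847*s - 12.3702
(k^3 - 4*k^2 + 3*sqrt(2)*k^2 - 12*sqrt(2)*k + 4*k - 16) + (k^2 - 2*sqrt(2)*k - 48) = k^3 - 3*k^2 + 3*sqrt(2)*k^2 - 14*sqrt(2)*k + 4*k - 64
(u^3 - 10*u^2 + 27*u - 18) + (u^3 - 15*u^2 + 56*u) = 2*u^3 - 25*u^2 + 83*u - 18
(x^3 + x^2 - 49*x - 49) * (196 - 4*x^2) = -4*x^5 - 4*x^4 + 392*x^3 + 392*x^2 - 9604*x - 9604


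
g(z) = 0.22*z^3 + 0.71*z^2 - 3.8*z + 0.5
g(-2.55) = 11.16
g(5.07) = 28.16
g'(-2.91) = -2.34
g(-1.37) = 6.47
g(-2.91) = 12.15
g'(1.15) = -1.29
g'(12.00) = 108.28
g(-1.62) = 7.58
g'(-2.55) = -3.13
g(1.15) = -2.60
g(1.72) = -2.82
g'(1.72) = 0.59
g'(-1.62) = -4.37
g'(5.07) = 20.36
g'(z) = 0.66*z^2 + 1.42*z - 3.8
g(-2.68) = 11.55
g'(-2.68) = -2.87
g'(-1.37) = -4.51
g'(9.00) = 62.44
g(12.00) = 437.30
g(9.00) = 184.19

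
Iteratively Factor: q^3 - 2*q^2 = (q)*(q^2 - 2*q) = q*(q - 2)*(q)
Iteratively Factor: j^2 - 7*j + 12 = (j - 3)*(j - 4)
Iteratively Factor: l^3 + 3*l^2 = (l)*(l^2 + 3*l) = l^2*(l + 3)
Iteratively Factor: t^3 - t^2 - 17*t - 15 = (t + 1)*(t^2 - 2*t - 15) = (t + 1)*(t + 3)*(t - 5)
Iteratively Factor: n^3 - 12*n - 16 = (n + 2)*(n^2 - 2*n - 8) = (n + 2)^2*(n - 4)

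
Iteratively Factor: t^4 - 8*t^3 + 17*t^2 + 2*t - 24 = (t - 3)*(t^3 - 5*t^2 + 2*t + 8) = (t - 4)*(t - 3)*(t^2 - t - 2) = (t - 4)*(t - 3)*(t + 1)*(t - 2)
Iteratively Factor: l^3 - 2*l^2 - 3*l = (l + 1)*(l^2 - 3*l) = (l - 3)*(l + 1)*(l)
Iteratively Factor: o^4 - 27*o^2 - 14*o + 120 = (o - 2)*(o^3 + 2*o^2 - 23*o - 60) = (o - 5)*(o - 2)*(o^2 + 7*o + 12) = (o - 5)*(o - 2)*(o + 3)*(o + 4)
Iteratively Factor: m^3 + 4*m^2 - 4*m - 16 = (m + 2)*(m^2 + 2*m - 8) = (m - 2)*(m + 2)*(m + 4)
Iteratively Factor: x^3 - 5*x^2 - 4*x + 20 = (x - 2)*(x^2 - 3*x - 10) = (x - 5)*(x - 2)*(x + 2)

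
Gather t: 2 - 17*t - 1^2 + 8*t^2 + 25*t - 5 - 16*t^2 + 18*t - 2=-8*t^2 + 26*t - 6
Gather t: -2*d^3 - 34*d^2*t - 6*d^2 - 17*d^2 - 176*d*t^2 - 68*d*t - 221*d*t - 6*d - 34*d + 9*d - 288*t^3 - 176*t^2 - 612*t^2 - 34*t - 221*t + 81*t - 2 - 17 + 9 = -2*d^3 - 23*d^2 - 31*d - 288*t^3 + t^2*(-176*d - 788) + t*(-34*d^2 - 289*d - 174) - 10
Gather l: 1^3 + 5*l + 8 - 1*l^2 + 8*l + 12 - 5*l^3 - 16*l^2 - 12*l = -5*l^3 - 17*l^2 + l + 21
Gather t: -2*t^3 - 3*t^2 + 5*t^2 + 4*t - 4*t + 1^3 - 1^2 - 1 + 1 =-2*t^3 + 2*t^2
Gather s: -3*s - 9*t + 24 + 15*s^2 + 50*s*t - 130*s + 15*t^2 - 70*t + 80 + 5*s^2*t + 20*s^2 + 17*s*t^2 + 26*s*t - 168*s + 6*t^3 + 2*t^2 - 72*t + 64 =s^2*(5*t + 35) + s*(17*t^2 + 76*t - 301) + 6*t^3 + 17*t^2 - 151*t + 168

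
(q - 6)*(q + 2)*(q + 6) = q^3 + 2*q^2 - 36*q - 72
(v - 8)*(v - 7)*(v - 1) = v^3 - 16*v^2 + 71*v - 56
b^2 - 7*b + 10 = (b - 5)*(b - 2)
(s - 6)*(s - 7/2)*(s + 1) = s^3 - 17*s^2/2 + 23*s/2 + 21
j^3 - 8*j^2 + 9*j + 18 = (j - 6)*(j - 3)*(j + 1)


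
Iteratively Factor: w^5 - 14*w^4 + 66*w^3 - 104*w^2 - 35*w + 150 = (w + 1)*(w^4 - 15*w^3 + 81*w^2 - 185*w + 150) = (w - 3)*(w + 1)*(w^3 - 12*w^2 + 45*w - 50) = (w - 5)*(w - 3)*(w + 1)*(w^2 - 7*w + 10) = (w - 5)*(w - 3)*(w - 2)*(w + 1)*(w - 5)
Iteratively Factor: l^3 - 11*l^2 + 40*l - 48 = (l - 4)*(l^2 - 7*l + 12) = (l - 4)*(l - 3)*(l - 4)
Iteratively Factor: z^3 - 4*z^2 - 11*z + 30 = (z + 3)*(z^2 - 7*z + 10) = (z - 5)*(z + 3)*(z - 2)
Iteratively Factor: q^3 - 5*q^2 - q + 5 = (q - 5)*(q^2 - 1) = (q - 5)*(q + 1)*(q - 1)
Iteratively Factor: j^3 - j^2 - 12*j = (j + 3)*(j^2 - 4*j) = (j - 4)*(j + 3)*(j)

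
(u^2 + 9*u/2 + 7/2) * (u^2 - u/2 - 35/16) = u^4 + 4*u^3 - 15*u^2/16 - 371*u/32 - 245/32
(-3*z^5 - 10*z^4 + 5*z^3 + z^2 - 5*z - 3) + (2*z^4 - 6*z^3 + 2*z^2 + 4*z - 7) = -3*z^5 - 8*z^4 - z^3 + 3*z^2 - z - 10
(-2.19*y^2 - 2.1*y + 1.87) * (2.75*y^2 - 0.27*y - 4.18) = -6.0225*y^4 - 5.1837*y^3 + 14.8637*y^2 + 8.2731*y - 7.8166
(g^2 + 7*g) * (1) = g^2 + 7*g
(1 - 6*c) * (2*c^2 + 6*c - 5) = -12*c^3 - 34*c^2 + 36*c - 5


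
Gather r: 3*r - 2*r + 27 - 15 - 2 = r + 10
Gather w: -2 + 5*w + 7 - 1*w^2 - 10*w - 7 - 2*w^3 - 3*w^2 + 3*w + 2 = -2*w^3 - 4*w^2 - 2*w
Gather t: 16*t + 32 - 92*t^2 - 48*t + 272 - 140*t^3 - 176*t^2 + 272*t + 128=-140*t^3 - 268*t^2 + 240*t + 432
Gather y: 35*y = 35*y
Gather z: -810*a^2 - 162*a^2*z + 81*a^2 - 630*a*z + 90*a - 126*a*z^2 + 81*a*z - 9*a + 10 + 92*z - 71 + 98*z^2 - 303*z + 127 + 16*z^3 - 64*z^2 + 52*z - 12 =-729*a^2 + 81*a + 16*z^3 + z^2*(34 - 126*a) + z*(-162*a^2 - 549*a - 159) + 54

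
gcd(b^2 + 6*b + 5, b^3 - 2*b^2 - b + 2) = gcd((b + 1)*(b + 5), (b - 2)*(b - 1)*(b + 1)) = b + 1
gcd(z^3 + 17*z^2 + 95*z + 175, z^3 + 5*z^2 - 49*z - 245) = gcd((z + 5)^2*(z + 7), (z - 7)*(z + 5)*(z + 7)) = z^2 + 12*z + 35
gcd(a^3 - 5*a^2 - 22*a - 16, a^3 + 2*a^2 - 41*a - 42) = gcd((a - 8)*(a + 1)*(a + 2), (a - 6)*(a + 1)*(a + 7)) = a + 1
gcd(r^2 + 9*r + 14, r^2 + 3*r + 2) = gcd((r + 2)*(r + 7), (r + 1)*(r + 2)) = r + 2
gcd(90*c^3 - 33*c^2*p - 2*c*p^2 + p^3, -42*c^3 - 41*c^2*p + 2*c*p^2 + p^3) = 1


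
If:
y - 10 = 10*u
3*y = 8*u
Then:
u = -15/11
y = -40/11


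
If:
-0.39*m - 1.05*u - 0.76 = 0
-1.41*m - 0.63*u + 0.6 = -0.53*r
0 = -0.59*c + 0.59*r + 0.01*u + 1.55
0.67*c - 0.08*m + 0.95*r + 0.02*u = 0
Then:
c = 1.56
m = 0.43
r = -1.05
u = -0.88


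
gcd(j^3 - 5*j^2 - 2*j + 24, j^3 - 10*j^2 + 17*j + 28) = j - 4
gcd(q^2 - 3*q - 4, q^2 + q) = q + 1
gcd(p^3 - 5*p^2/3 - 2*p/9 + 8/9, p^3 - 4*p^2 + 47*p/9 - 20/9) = p^2 - 7*p/3 + 4/3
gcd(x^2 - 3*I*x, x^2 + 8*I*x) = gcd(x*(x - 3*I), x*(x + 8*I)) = x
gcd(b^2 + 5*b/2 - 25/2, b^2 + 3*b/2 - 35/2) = b + 5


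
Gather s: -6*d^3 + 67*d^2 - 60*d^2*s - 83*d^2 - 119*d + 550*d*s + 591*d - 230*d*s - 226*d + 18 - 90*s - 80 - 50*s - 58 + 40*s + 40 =-6*d^3 - 16*d^2 + 246*d + s*(-60*d^2 + 320*d - 100) - 80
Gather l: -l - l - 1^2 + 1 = -2*l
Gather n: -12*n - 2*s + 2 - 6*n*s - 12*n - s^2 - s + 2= n*(-6*s - 24) - s^2 - 3*s + 4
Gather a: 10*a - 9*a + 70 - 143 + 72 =a - 1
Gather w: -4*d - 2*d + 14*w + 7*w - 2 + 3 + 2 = -6*d + 21*w + 3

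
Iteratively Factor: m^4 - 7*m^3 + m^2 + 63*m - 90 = (m - 5)*(m^3 - 2*m^2 - 9*m + 18) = (m - 5)*(m - 3)*(m^2 + m - 6) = (m - 5)*(m - 3)*(m - 2)*(m + 3)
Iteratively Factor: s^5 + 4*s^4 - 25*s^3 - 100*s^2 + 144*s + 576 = (s + 4)*(s^4 - 25*s^2 + 144) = (s - 3)*(s + 4)*(s^3 + 3*s^2 - 16*s - 48) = (s - 4)*(s - 3)*(s + 4)*(s^2 + 7*s + 12) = (s - 4)*(s - 3)*(s + 3)*(s + 4)*(s + 4)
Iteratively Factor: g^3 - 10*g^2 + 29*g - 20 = (g - 4)*(g^2 - 6*g + 5) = (g - 5)*(g - 4)*(g - 1)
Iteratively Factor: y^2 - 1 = (y - 1)*(y + 1)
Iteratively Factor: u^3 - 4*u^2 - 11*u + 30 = (u + 3)*(u^2 - 7*u + 10) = (u - 5)*(u + 3)*(u - 2)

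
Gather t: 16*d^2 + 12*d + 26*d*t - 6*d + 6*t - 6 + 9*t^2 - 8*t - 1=16*d^2 + 6*d + 9*t^2 + t*(26*d - 2) - 7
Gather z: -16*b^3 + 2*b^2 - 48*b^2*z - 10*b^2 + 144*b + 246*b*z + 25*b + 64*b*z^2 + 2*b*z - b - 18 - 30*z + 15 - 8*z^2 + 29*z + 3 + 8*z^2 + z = -16*b^3 - 8*b^2 + 64*b*z^2 + 168*b + z*(-48*b^2 + 248*b)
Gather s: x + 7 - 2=x + 5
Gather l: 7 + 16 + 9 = 32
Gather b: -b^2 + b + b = -b^2 + 2*b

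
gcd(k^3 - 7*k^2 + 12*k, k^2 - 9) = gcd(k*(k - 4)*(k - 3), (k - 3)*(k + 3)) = k - 3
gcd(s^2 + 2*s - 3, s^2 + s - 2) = s - 1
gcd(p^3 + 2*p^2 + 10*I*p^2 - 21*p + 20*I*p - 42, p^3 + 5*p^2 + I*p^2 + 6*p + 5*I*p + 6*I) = p + 2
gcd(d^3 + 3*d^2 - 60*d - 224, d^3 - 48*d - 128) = d^2 - 4*d - 32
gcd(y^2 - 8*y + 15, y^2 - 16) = 1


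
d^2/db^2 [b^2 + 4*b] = 2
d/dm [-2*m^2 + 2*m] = 2 - 4*m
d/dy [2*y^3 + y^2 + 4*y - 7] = 6*y^2 + 2*y + 4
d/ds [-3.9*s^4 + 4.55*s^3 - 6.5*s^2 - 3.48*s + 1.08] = -15.6*s^3 + 13.65*s^2 - 13.0*s - 3.48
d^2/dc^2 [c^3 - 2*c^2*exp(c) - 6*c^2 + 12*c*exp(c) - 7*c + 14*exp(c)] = -2*c^2*exp(c) + 4*c*exp(c) + 6*c + 34*exp(c) - 12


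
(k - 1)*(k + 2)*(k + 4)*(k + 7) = k^4 + 12*k^3 + 37*k^2 + 6*k - 56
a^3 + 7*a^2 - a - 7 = (a - 1)*(a + 1)*(a + 7)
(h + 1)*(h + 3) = h^2 + 4*h + 3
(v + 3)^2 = v^2 + 6*v + 9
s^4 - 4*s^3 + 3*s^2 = s^2*(s - 3)*(s - 1)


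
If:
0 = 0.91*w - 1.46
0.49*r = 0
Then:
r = 0.00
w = 1.60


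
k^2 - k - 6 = (k - 3)*(k + 2)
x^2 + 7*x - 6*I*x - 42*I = (x + 7)*(x - 6*I)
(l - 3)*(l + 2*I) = l^2 - 3*l + 2*I*l - 6*I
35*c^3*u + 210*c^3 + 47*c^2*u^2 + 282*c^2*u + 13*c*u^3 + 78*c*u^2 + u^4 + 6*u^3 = (c + u)*(5*c + u)*(7*c + u)*(u + 6)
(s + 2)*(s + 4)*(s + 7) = s^3 + 13*s^2 + 50*s + 56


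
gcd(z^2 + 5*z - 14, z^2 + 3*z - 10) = z - 2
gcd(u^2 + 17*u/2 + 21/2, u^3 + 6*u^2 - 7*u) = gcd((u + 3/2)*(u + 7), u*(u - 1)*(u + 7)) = u + 7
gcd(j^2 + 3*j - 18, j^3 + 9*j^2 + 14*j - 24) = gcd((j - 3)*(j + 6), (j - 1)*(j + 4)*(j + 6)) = j + 6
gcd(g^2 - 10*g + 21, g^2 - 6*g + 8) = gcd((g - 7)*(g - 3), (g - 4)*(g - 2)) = 1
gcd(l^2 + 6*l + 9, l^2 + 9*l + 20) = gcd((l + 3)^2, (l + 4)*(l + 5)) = 1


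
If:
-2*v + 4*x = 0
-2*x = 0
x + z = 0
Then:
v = 0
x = 0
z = 0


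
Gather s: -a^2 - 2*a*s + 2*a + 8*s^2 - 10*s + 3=-a^2 + 2*a + 8*s^2 + s*(-2*a - 10) + 3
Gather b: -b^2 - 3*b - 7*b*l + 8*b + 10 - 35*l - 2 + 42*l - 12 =-b^2 + b*(5 - 7*l) + 7*l - 4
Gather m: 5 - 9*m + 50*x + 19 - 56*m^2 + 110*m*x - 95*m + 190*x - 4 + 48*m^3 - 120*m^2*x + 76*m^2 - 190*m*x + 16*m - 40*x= 48*m^3 + m^2*(20 - 120*x) + m*(-80*x - 88) + 200*x + 20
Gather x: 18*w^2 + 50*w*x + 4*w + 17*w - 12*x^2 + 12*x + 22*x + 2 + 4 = 18*w^2 + 21*w - 12*x^2 + x*(50*w + 34) + 6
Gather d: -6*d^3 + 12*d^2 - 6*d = -6*d^3 + 12*d^2 - 6*d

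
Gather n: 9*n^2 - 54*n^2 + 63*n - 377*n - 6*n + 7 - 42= -45*n^2 - 320*n - 35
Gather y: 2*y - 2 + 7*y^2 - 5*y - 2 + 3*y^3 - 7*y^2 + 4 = 3*y^3 - 3*y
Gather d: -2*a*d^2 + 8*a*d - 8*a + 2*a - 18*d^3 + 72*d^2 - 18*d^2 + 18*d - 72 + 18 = -6*a - 18*d^3 + d^2*(54 - 2*a) + d*(8*a + 18) - 54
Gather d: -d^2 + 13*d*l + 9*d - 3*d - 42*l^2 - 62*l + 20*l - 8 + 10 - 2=-d^2 + d*(13*l + 6) - 42*l^2 - 42*l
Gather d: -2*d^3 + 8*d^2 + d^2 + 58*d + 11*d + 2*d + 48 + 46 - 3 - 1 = -2*d^3 + 9*d^2 + 71*d + 90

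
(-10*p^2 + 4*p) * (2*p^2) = -20*p^4 + 8*p^3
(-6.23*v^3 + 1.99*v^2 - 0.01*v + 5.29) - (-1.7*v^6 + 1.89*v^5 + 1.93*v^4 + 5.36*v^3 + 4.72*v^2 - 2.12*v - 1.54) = 1.7*v^6 - 1.89*v^5 - 1.93*v^4 - 11.59*v^3 - 2.73*v^2 + 2.11*v + 6.83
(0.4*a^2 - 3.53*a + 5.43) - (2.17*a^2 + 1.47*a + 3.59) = -1.77*a^2 - 5.0*a + 1.84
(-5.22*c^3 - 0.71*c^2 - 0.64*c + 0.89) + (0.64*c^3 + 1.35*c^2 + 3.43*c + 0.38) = -4.58*c^3 + 0.64*c^2 + 2.79*c + 1.27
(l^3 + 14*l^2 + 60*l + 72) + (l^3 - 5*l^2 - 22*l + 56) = 2*l^3 + 9*l^2 + 38*l + 128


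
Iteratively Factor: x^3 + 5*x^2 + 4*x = (x)*(x^2 + 5*x + 4) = x*(x + 4)*(x + 1)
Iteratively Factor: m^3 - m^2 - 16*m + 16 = (m - 1)*(m^2 - 16) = (m - 4)*(m - 1)*(m + 4)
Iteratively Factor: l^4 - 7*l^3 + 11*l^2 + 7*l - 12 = (l + 1)*(l^3 - 8*l^2 + 19*l - 12) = (l - 1)*(l + 1)*(l^2 - 7*l + 12) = (l - 4)*(l - 1)*(l + 1)*(l - 3)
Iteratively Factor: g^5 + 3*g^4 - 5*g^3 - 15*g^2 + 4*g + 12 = (g + 2)*(g^4 + g^3 - 7*g^2 - g + 6) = (g + 2)*(g + 3)*(g^3 - 2*g^2 - g + 2) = (g + 1)*(g + 2)*(g + 3)*(g^2 - 3*g + 2) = (g - 1)*(g + 1)*(g + 2)*(g + 3)*(g - 2)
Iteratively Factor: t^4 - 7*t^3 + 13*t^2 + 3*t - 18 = (t + 1)*(t^3 - 8*t^2 + 21*t - 18) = (t - 3)*(t + 1)*(t^2 - 5*t + 6) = (t - 3)*(t - 2)*(t + 1)*(t - 3)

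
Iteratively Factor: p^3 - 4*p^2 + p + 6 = (p + 1)*(p^2 - 5*p + 6) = (p - 2)*(p + 1)*(p - 3)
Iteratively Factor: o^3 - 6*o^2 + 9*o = (o - 3)*(o^2 - 3*o) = (o - 3)^2*(o)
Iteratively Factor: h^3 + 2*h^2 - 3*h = (h + 3)*(h^2 - h) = h*(h + 3)*(h - 1)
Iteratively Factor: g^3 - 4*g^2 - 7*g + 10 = (g - 1)*(g^2 - 3*g - 10) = (g - 5)*(g - 1)*(g + 2)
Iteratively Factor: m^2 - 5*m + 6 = (m - 3)*(m - 2)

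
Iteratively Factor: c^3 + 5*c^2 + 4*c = (c)*(c^2 + 5*c + 4) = c*(c + 4)*(c + 1)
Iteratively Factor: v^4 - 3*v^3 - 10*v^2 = (v)*(v^3 - 3*v^2 - 10*v) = v*(v + 2)*(v^2 - 5*v) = v*(v - 5)*(v + 2)*(v)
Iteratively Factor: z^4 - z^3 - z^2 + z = (z - 1)*(z^3 - z) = (z - 1)^2*(z^2 + z) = (z - 1)^2*(z + 1)*(z)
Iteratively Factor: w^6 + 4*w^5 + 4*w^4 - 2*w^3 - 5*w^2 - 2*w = (w - 1)*(w^5 + 5*w^4 + 9*w^3 + 7*w^2 + 2*w) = (w - 1)*(w + 1)*(w^4 + 4*w^3 + 5*w^2 + 2*w) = (w - 1)*(w + 1)^2*(w^3 + 3*w^2 + 2*w) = (w - 1)*(w + 1)^3*(w^2 + 2*w) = (w - 1)*(w + 1)^3*(w + 2)*(w)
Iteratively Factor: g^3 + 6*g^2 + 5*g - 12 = (g - 1)*(g^2 + 7*g + 12) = (g - 1)*(g + 4)*(g + 3)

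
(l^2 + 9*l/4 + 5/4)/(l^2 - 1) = (l + 5/4)/(l - 1)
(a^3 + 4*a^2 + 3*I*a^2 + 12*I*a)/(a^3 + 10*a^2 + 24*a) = (a + 3*I)/(a + 6)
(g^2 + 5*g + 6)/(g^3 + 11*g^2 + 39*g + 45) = (g + 2)/(g^2 + 8*g + 15)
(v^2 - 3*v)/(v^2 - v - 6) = v/(v + 2)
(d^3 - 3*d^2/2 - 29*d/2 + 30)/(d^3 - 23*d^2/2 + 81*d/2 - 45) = (d + 4)/(d - 6)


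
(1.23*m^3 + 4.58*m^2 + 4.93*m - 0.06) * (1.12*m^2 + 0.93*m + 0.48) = 1.3776*m^5 + 6.2735*m^4 + 10.3714*m^3 + 6.7161*m^2 + 2.3106*m - 0.0288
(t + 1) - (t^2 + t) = 1 - t^2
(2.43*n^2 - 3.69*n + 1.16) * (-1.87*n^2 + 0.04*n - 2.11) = -4.5441*n^4 + 6.9975*n^3 - 7.4441*n^2 + 7.8323*n - 2.4476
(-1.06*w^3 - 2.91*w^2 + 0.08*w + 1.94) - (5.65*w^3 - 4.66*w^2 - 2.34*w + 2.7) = -6.71*w^3 + 1.75*w^2 + 2.42*w - 0.76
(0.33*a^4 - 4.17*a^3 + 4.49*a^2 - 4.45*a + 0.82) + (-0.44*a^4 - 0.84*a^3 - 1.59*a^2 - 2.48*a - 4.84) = -0.11*a^4 - 5.01*a^3 + 2.9*a^2 - 6.93*a - 4.02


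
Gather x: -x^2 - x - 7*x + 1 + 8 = -x^2 - 8*x + 9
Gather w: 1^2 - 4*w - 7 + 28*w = 24*w - 6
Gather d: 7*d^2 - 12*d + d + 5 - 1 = 7*d^2 - 11*d + 4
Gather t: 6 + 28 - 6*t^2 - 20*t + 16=-6*t^2 - 20*t + 50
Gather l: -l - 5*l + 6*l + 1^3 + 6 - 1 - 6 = 0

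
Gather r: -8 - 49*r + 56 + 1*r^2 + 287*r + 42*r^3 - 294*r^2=42*r^3 - 293*r^2 + 238*r + 48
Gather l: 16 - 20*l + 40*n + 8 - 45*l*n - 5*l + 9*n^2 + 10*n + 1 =l*(-45*n - 25) + 9*n^2 + 50*n + 25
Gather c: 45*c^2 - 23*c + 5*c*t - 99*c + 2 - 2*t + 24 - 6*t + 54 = 45*c^2 + c*(5*t - 122) - 8*t + 80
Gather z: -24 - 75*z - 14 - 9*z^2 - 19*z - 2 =-9*z^2 - 94*z - 40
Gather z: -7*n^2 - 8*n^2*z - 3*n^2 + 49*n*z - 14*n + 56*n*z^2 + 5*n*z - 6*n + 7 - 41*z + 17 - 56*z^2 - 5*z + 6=-10*n^2 - 20*n + z^2*(56*n - 56) + z*(-8*n^2 + 54*n - 46) + 30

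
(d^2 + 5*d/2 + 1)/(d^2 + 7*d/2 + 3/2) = (d + 2)/(d + 3)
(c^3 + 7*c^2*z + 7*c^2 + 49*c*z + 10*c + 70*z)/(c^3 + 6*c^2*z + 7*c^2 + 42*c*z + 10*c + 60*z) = (c + 7*z)/(c + 6*z)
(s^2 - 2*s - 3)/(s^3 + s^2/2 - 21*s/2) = 2*(s + 1)/(s*(2*s + 7))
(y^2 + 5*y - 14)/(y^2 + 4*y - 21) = (y - 2)/(y - 3)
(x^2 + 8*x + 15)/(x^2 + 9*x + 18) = (x + 5)/(x + 6)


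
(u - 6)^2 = u^2 - 12*u + 36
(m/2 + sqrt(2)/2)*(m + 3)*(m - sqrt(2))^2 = m^4/2 - sqrt(2)*m^3/2 + 3*m^3/2 - 3*sqrt(2)*m^2/2 - m^2 - 3*m + sqrt(2)*m + 3*sqrt(2)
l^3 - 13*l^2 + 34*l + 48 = (l - 8)*(l - 6)*(l + 1)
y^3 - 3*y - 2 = (y - 2)*(y + 1)^2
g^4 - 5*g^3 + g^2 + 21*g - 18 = (g - 3)^2*(g - 1)*(g + 2)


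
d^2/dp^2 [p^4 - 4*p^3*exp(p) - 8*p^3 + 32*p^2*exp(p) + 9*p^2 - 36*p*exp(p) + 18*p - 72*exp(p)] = -4*p^3*exp(p) + 8*p^2*exp(p) + 12*p^2 + 68*p*exp(p) - 48*p - 80*exp(p) + 18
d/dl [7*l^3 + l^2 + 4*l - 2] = 21*l^2 + 2*l + 4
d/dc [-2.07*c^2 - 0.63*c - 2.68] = -4.14*c - 0.63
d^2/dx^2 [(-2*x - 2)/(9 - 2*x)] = 88/(2*x - 9)^3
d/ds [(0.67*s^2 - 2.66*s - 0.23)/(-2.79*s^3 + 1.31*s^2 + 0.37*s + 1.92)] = (1.8693*s^4 - 14.8428*s^3 + 1.8074*s^2 + 3.1754*s - 5.0221)/(7.7841*s^6 - 7.3098*s^5 - 0.3485*s^4 - 9.7442*s^3 + 5.1673*s^2 + 1.4208*s + 3.6864)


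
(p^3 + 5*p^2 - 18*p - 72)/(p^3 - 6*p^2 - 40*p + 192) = (p + 3)/(p - 8)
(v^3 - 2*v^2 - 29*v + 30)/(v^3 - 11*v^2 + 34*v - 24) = (v + 5)/(v - 4)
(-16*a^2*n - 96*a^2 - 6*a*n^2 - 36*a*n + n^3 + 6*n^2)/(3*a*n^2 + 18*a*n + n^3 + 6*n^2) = (-16*a^2 - 6*a*n + n^2)/(n*(3*a + n))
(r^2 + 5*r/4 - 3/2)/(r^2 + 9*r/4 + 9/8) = 2*(4*r^2 + 5*r - 6)/(8*r^2 + 18*r + 9)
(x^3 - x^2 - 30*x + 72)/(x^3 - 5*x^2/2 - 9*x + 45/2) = 2*(x^2 + 2*x - 24)/(2*x^2 + x - 15)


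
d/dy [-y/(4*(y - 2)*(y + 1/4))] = 2*(2*y^2 + 1)/(16*y^4 - 56*y^3 + 33*y^2 + 28*y + 4)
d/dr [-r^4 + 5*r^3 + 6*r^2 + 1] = r*(-4*r^2 + 15*r + 12)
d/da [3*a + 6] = 3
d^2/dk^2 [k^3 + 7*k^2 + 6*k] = 6*k + 14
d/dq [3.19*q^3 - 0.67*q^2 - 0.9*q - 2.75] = 9.57*q^2 - 1.34*q - 0.9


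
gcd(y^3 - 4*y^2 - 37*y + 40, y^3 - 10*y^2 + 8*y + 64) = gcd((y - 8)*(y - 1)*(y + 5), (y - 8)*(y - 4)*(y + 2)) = y - 8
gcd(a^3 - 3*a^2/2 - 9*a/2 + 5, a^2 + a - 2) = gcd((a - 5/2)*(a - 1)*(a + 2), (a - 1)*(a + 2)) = a^2 + a - 2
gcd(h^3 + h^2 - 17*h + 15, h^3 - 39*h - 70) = h + 5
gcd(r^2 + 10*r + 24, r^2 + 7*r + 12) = r + 4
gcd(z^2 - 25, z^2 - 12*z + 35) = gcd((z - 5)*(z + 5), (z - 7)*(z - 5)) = z - 5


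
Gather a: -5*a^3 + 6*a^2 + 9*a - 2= -5*a^3 + 6*a^2 + 9*a - 2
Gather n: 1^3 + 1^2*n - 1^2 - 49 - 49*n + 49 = -48*n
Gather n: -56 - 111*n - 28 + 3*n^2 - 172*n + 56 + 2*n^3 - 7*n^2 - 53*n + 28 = 2*n^3 - 4*n^2 - 336*n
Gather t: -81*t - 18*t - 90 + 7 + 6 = -99*t - 77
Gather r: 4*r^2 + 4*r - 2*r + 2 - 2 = 4*r^2 + 2*r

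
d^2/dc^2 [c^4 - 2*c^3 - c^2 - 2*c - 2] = 12*c^2 - 12*c - 2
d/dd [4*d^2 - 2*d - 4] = 8*d - 2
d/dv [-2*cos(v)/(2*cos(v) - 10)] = -5*sin(v)/(cos(v) - 5)^2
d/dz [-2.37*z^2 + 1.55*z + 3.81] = 1.55 - 4.74*z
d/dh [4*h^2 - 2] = 8*h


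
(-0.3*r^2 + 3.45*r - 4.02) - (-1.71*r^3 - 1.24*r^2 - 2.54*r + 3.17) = 1.71*r^3 + 0.94*r^2 + 5.99*r - 7.19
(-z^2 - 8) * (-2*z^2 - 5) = 2*z^4 + 21*z^2 + 40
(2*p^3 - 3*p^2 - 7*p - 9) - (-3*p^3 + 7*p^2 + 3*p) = 5*p^3 - 10*p^2 - 10*p - 9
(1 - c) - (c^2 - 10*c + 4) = -c^2 + 9*c - 3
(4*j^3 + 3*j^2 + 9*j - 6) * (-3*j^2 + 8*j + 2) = -12*j^5 + 23*j^4 + 5*j^3 + 96*j^2 - 30*j - 12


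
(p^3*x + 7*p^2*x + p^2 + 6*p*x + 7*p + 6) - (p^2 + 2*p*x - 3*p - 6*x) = p^3*x + 7*p^2*x + 4*p*x + 10*p + 6*x + 6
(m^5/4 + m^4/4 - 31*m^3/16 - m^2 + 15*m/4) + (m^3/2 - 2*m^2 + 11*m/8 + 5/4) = m^5/4 + m^4/4 - 23*m^3/16 - 3*m^2 + 41*m/8 + 5/4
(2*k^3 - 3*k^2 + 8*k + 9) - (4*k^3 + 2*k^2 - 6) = -2*k^3 - 5*k^2 + 8*k + 15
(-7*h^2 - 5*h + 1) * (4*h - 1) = -28*h^3 - 13*h^2 + 9*h - 1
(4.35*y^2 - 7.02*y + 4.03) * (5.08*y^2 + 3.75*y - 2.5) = 22.098*y^4 - 19.3491*y^3 - 16.7276*y^2 + 32.6625*y - 10.075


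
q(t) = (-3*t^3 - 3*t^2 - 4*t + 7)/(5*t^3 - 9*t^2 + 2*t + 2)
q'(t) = (-15*t^2 + 18*t - 2)*(-3*t^3 - 3*t^2 - 4*t + 7)/(5*t^3 - 9*t^2 + 2*t + 2)^2 + (-9*t^2 - 6*t - 4)/(5*t^3 - 9*t^2 + 2*t + 2) = (42*t^4 + 28*t^3 - 165*t^2 + 114*t - 22)/(25*t^6 - 90*t^5 + 101*t^4 - 16*t^3 - 32*t^2 + 8*t + 4)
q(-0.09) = 4.21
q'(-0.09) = -11.06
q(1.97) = -3.84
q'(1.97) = 4.79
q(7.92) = -0.88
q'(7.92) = 0.05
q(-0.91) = -0.94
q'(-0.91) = -2.09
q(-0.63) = -2.22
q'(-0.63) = -9.58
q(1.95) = -3.94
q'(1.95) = 5.06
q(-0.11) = 4.45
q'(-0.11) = -13.20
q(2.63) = -2.19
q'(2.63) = 1.28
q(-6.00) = -0.40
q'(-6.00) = 0.02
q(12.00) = -0.77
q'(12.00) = 0.02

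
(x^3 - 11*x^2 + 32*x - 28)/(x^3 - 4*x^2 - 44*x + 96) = (x^2 - 9*x + 14)/(x^2 - 2*x - 48)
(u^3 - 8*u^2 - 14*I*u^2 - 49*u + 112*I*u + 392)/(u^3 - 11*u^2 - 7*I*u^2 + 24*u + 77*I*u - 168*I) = (u - 7*I)/(u - 3)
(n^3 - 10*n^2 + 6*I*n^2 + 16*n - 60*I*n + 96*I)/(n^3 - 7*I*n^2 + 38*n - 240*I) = (n^2 - 10*n + 16)/(n^2 - 13*I*n - 40)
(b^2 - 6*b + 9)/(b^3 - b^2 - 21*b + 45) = 1/(b + 5)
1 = 1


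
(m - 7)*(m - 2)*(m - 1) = m^3 - 10*m^2 + 23*m - 14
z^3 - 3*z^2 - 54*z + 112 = (z - 8)*(z - 2)*(z + 7)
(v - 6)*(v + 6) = v^2 - 36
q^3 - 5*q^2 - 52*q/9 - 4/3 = (q - 6)*(q + 1/3)*(q + 2/3)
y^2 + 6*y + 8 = (y + 2)*(y + 4)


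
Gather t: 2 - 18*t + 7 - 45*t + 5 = 14 - 63*t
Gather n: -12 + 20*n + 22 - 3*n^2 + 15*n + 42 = -3*n^2 + 35*n + 52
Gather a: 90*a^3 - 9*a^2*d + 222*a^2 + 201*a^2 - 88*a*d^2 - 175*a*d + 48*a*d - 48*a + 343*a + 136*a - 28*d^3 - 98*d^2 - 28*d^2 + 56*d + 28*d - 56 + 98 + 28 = 90*a^3 + a^2*(423 - 9*d) + a*(-88*d^2 - 127*d + 431) - 28*d^3 - 126*d^2 + 84*d + 70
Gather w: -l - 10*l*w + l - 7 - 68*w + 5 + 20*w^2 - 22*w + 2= 20*w^2 + w*(-10*l - 90)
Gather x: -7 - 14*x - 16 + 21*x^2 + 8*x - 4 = 21*x^2 - 6*x - 27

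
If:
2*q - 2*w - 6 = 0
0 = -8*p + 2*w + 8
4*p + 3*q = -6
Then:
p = -3/16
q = -7/4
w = -19/4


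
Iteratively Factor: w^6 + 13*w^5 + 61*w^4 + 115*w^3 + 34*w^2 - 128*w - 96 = (w + 2)*(w^5 + 11*w^4 + 39*w^3 + 37*w^2 - 40*w - 48) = (w + 1)*(w + 2)*(w^4 + 10*w^3 + 29*w^2 + 8*w - 48) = (w + 1)*(w + 2)*(w + 4)*(w^3 + 6*w^2 + 5*w - 12) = (w + 1)*(w + 2)*(w + 3)*(w + 4)*(w^2 + 3*w - 4) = (w + 1)*(w + 2)*(w + 3)*(w + 4)^2*(w - 1)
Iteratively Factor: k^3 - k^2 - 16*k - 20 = (k - 5)*(k^2 + 4*k + 4) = (k - 5)*(k + 2)*(k + 2)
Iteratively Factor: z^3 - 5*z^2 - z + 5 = (z + 1)*(z^2 - 6*z + 5) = (z - 5)*(z + 1)*(z - 1)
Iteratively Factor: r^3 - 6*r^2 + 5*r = (r)*(r^2 - 6*r + 5) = r*(r - 1)*(r - 5)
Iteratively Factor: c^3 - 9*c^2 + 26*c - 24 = (c - 3)*(c^2 - 6*c + 8) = (c - 4)*(c - 3)*(c - 2)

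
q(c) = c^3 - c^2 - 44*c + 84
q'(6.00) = 52.00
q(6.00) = 0.00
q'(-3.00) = -11.00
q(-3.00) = 180.00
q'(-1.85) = -30.03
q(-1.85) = 155.65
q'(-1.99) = -28.14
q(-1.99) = 159.72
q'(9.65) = 216.07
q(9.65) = 464.91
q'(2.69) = -27.67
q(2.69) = -22.13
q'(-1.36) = -35.73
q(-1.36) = 139.47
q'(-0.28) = -43.20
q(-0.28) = 96.22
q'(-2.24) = -24.47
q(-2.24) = 166.30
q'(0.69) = -43.95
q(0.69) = 53.49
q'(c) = 3*c^2 - 2*c - 44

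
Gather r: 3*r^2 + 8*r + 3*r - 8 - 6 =3*r^2 + 11*r - 14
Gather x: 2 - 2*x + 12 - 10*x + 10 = 24 - 12*x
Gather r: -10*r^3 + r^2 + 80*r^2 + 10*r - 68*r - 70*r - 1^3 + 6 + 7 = -10*r^3 + 81*r^2 - 128*r + 12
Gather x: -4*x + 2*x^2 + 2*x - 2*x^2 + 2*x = 0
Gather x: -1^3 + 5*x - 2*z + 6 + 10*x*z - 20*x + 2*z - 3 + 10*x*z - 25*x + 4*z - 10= x*(20*z - 40) + 4*z - 8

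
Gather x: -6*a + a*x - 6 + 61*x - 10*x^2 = -6*a - 10*x^2 + x*(a + 61) - 6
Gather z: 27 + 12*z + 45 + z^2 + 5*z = z^2 + 17*z + 72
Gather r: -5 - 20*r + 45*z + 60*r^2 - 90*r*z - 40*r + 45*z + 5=60*r^2 + r*(-90*z - 60) + 90*z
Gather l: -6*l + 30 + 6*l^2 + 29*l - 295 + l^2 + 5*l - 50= 7*l^2 + 28*l - 315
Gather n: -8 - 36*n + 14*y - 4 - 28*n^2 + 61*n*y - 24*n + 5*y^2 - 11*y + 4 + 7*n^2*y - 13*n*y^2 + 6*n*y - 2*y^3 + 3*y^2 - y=n^2*(7*y - 28) + n*(-13*y^2 + 67*y - 60) - 2*y^3 + 8*y^2 + 2*y - 8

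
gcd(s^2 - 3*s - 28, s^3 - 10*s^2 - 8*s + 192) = s + 4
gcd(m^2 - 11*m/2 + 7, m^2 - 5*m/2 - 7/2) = m - 7/2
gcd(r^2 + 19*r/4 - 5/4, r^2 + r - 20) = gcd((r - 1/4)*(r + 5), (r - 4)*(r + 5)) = r + 5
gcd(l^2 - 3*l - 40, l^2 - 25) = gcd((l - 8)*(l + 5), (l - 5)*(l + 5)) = l + 5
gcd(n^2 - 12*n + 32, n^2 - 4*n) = n - 4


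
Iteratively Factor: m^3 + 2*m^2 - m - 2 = (m + 1)*(m^2 + m - 2) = (m - 1)*(m + 1)*(m + 2)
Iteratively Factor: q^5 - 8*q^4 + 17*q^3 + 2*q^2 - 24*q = (q - 3)*(q^4 - 5*q^3 + 2*q^2 + 8*q) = (q - 4)*(q - 3)*(q^3 - q^2 - 2*q) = q*(q - 4)*(q - 3)*(q^2 - q - 2) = q*(q - 4)*(q - 3)*(q + 1)*(q - 2)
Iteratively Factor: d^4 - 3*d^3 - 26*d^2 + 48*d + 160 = (d + 4)*(d^3 - 7*d^2 + 2*d + 40) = (d - 5)*(d + 4)*(d^2 - 2*d - 8) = (d - 5)*(d - 4)*(d + 4)*(d + 2)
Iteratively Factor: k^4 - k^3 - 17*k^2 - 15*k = (k - 5)*(k^3 + 4*k^2 + 3*k) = (k - 5)*(k + 3)*(k^2 + k) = k*(k - 5)*(k + 3)*(k + 1)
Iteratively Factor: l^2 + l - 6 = (l + 3)*(l - 2)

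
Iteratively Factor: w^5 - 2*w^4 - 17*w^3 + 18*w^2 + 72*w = (w + 3)*(w^4 - 5*w^3 - 2*w^2 + 24*w) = (w + 2)*(w + 3)*(w^3 - 7*w^2 + 12*w) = (w - 4)*(w + 2)*(w + 3)*(w^2 - 3*w) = (w - 4)*(w - 3)*(w + 2)*(w + 3)*(w)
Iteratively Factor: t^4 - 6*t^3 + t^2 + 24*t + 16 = (t - 4)*(t^3 - 2*t^2 - 7*t - 4) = (t - 4)^2*(t^2 + 2*t + 1) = (t - 4)^2*(t + 1)*(t + 1)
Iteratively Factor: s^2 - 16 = (s - 4)*(s + 4)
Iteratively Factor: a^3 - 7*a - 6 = (a + 1)*(a^2 - a - 6) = (a - 3)*(a + 1)*(a + 2)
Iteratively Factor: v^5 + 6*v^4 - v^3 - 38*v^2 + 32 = (v + 1)*(v^4 + 5*v^3 - 6*v^2 - 32*v + 32) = (v + 1)*(v + 4)*(v^3 + v^2 - 10*v + 8) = (v + 1)*(v + 4)^2*(v^2 - 3*v + 2) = (v - 1)*(v + 1)*(v + 4)^2*(v - 2)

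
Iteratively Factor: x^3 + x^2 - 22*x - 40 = (x + 2)*(x^2 - x - 20) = (x - 5)*(x + 2)*(x + 4)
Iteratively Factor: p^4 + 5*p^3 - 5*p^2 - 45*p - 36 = (p + 4)*(p^3 + p^2 - 9*p - 9) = (p + 1)*(p + 4)*(p^2 - 9) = (p - 3)*(p + 1)*(p + 4)*(p + 3)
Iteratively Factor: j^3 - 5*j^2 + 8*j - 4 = (j - 2)*(j^2 - 3*j + 2) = (j - 2)*(j - 1)*(j - 2)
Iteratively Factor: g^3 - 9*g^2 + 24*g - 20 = (g - 2)*(g^2 - 7*g + 10) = (g - 5)*(g - 2)*(g - 2)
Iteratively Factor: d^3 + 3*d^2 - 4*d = (d)*(d^2 + 3*d - 4) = d*(d - 1)*(d + 4)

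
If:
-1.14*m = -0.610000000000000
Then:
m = 0.54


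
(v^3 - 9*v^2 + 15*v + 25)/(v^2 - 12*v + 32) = (v^3 - 9*v^2 + 15*v + 25)/(v^2 - 12*v + 32)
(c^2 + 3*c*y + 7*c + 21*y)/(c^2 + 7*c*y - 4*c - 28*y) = (c^2 + 3*c*y + 7*c + 21*y)/(c^2 + 7*c*y - 4*c - 28*y)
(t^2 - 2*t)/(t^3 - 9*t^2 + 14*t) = 1/(t - 7)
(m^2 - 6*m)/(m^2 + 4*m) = (m - 6)/(m + 4)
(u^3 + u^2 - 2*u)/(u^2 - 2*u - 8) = u*(u - 1)/(u - 4)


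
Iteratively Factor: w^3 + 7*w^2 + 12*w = (w + 4)*(w^2 + 3*w) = (w + 3)*(w + 4)*(w)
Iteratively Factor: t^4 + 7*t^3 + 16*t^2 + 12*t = (t + 3)*(t^3 + 4*t^2 + 4*t) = t*(t + 3)*(t^2 + 4*t + 4) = t*(t + 2)*(t + 3)*(t + 2)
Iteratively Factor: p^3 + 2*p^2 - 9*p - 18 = (p - 3)*(p^2 + 5*p + 6) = (p - 3)*(p + 2)*(p + 3)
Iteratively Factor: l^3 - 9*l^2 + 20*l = (l)*(l^2 - 9*l + 20) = l*(l - 4)*(l - 5)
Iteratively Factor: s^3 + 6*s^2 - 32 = (s - 2)*(s^2 + 8*s + 16) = (s - 2)*(s + 4)*(s + 4)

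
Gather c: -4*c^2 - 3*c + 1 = -4*c^2 - 3*c + 1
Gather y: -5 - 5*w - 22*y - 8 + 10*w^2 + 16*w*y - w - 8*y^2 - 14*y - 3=10*w^2 - 6*w - 8*y^2 + y*(16*w - 36) - 16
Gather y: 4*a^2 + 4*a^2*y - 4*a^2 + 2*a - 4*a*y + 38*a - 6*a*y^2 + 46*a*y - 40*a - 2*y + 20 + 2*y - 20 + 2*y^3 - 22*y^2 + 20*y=2*y^3 + y^2*(-6*a - 22) + y*(4*a^2 + 42*a + 20)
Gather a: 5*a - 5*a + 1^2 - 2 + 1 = 0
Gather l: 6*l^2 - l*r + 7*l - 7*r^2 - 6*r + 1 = 6*l^2 + l*(7 - r) - 7*r^2 - 6*r + 1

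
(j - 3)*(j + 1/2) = j^2 - 5*j/2 - 3/2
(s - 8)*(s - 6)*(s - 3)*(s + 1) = s^4 - 16*s^3 + 73*s^2 - 54*s - 144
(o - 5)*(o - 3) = o^2 - 8*o + 15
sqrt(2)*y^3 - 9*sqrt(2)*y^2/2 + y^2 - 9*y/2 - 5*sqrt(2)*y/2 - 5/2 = (y - 5)*(y + sqrt(2)/2)*(sqrt(2)*y + sqrt(2)/2)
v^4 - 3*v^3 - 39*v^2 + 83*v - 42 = (v - 7)*(v - 1)^2*(v + 6)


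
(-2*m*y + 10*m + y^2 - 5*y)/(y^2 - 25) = (-2*m + y)/(y + 5)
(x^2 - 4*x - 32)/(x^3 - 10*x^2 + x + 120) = (x + 4)/(x^2 - 2*x - 15)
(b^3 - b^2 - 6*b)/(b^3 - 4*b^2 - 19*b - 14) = b*(b - 3)/(b^2 - 6*b - 7)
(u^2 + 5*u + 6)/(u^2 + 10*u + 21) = (u + 2)/(u + 7)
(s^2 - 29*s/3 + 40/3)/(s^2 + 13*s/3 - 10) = (s - 8)/(s + 6)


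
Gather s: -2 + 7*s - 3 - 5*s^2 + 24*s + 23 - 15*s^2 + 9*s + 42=-20*s^2 + 40*s + 60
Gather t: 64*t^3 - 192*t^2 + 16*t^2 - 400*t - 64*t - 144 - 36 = 64*t^3 - 176*t^2 - 464*t - 180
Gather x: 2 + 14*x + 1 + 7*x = 21*x + 3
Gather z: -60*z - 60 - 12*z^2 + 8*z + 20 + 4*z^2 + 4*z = -8*z^2 - 48*z - 40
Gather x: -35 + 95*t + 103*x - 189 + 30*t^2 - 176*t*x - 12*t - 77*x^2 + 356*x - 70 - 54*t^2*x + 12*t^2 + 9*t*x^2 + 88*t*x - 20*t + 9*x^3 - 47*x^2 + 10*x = 42*t^2 + 63*t + 9*x^3 + x^2*(9*t - 124) + x*(-54*t^2 - 88*t + 469) - 294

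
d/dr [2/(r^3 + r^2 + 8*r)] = 2*(-3*r^2 - 2*r - 8)/(r^2*(r^2 + r + 8)^2)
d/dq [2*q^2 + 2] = 4*q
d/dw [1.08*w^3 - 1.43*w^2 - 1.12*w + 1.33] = 3.24*w^2 - 2.86*w - 1.12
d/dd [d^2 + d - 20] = 2*d + 1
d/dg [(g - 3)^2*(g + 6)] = 3*g^2 - 27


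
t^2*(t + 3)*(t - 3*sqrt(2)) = t^4 - 3*sqrt(2)*t^3 + 3*t^3 - 9*sqrt(2)*t^2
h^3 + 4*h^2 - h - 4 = (h - 1)*(h + 1)*(h + 4)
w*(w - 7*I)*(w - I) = w^3 - 8*I*w^2 - 7*w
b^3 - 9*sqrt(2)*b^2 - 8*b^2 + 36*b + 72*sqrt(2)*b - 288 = (b - 8)*(b - 6*sqrt(2))*(b - 3*sqrt(2))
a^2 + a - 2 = (a - 1)*(a + 2)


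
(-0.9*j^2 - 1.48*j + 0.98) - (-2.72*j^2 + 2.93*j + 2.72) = 1.82*j^2 - 4.41*j - 1.74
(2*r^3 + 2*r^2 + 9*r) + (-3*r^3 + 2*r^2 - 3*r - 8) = -r^3 + 4*r^2 + 6*r - 8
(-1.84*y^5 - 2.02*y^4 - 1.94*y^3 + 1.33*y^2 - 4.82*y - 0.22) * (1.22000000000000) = -2.2448*y^5 - 2.4644*y^4 - 2.3668*y^3 + 1.6226*y^2 - 5.8804*y - 0.2684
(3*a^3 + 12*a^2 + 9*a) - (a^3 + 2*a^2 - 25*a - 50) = 2*a^3 + 10*a^2 + 34*a + 50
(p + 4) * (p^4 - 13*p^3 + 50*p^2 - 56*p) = p^5 - 9*p^4 - 2*p^3 + 144*p^2 - 224*p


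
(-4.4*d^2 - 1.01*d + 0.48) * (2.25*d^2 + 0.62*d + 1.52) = -9.9*d^4 - 5.0005*d^3 - 6.2342*d^2 - 1.2376*d + 0.7296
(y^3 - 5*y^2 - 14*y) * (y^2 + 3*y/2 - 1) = y^5 - 7*y^4/2 - 45*y^3/2 - 16*y^2 + 14*y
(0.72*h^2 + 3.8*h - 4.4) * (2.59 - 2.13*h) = -1.5336*h^3 - 6.2292*h^2 + 19.214*h - 11.396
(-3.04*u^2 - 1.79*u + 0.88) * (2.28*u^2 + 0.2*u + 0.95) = -6.9312*u^4 - 4.6892*u^3 - 1.2396*u^2 - 1.5245*u + 0.836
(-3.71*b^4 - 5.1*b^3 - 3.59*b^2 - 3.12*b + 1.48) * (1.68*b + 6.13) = -6.2328*b^5 - 31.3103*b^4 - 37.2942*b^3 - 27.2483*b^2 - 16.6392*b + 9.0724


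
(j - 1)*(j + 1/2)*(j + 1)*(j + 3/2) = j^4 + 2*j^3 - j^2/4 - 2*j - 3/4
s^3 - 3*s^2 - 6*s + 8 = (s - 4)*(s - 1)*(s + 2)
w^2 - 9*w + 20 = (w - 5)*(w - 4)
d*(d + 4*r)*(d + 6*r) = d^3 + 10*d^2*r + 24*d*r^2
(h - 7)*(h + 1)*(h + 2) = h^3 - 4*h^2 - 19*h - 14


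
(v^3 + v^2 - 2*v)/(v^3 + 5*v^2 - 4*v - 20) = v*(v - 1)/(v^2 + 3*v - 10)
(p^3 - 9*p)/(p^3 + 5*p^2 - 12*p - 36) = p*(p + 3)/(p^2 + 8*p + 12)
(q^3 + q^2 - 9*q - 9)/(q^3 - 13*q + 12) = (q^2 + 4*q + 3)/(q^2 + 3*q - 4)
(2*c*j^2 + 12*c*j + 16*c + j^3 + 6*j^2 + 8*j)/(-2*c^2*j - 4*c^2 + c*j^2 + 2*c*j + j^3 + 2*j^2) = (-j - 4)/(c - j)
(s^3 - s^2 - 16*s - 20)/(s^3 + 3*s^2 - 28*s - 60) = (s + 2)/(s + 6)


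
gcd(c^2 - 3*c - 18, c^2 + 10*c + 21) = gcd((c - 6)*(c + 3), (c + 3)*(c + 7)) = c + 3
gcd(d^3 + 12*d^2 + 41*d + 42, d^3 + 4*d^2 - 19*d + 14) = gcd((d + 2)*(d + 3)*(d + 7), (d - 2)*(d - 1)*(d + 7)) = d + 7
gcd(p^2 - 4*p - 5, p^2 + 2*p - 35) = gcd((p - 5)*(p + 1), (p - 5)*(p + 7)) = p - 5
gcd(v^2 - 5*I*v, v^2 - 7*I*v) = v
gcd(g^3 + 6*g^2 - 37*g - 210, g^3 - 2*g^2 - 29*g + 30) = g^2 - g - 30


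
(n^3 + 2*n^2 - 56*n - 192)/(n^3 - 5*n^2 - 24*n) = (n^2 + 10*n + 24)/(n*(n + 3))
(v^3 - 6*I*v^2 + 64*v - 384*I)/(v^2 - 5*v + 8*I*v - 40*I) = (v^2 - 14*I*v - 48)/(v - 5)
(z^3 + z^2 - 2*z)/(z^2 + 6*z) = (z^2 + z - 2)/(z + 6)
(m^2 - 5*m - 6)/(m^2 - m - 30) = (m + 1)/(m + 5)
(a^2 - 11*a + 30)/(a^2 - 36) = (a - 5)/(a + 6)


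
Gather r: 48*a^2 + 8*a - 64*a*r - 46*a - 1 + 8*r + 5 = 48*a^2 - 38*a + r*(8 - 64*a) + 4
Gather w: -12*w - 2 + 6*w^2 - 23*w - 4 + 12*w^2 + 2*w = 18*w^2 - 33*w - 6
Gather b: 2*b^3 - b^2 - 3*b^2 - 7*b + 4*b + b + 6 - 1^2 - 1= 2*b^3 - 4*b^2 - 2*b + 4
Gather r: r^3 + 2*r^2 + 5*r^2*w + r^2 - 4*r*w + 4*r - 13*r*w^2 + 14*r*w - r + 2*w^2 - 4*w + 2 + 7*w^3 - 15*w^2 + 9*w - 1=r^3 + r^2*(5*w + 3) + r*(-13*w^2 + 10*w + 3) + 7*w^3 - 13*w^2 + 5*w + 1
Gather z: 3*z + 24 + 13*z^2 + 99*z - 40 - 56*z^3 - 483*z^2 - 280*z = -56*z^3 - 470*z^2 - 178*z - 16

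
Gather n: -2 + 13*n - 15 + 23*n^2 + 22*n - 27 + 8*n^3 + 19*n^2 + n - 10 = 8*n^3 + 42*n^2 + 36*n - 54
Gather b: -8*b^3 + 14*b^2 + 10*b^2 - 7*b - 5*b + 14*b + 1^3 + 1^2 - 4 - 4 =-8*b^3 + 24*b^2 + 2*b - 6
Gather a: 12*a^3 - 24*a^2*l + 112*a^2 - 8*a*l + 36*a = 12*a^3 + a^2*(112 - 24*l) + a*(36 - 8*l)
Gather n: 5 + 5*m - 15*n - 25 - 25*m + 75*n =-20*m + 60*n - 20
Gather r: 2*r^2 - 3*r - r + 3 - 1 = 2*r^2 - 4*r + 2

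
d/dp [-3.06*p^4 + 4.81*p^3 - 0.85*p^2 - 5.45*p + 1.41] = -12.24*p^3 + 14.43*p^2 - 1.7*p - 5.45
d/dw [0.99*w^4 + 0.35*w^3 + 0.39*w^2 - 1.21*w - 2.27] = 3.96*w^3 + 1.05*w^2 + 0.78*w - 1.21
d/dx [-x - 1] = -1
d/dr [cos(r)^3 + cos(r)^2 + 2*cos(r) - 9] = (3*sin(r)^2 - 2*cos(r) - 5)*sin(r)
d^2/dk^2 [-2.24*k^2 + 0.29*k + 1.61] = -4.48000000000000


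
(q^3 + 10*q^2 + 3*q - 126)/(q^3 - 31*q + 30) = (q^2 + 4*q - 21)/(q^2 - 6*q + 5)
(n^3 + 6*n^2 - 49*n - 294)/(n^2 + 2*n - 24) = (n^2 - 49)/(n - 4)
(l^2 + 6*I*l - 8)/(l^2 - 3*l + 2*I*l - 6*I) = (l + 4*I)/(l - 3)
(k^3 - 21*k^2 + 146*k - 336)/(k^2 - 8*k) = k - 13 + 42/k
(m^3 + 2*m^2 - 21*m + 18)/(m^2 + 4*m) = (m^3 + 2*m^2 - 21*m + 18)/(m*(m + 4))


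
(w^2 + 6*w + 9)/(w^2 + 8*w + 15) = (w + 3)/(w + 5)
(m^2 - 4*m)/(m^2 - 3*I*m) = (m - 4)/(m - 3*I)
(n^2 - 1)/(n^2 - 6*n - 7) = (n - 1)/(n - 7)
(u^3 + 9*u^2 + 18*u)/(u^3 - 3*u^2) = (u^2 + 9*u + 18)/(u*(u - 3))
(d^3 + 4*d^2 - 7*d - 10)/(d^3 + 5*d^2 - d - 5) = (d - 2)/(d - 1)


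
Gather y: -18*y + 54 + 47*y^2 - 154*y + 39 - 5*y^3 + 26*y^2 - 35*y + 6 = -5*y^3 + 73*y^2 - 207*y + 99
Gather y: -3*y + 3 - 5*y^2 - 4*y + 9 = -5*y^2 - 7*y + 12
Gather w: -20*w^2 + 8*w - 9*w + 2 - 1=-20*w^2 - w + 1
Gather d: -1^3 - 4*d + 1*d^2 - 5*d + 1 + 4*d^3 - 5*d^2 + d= 4*d^3 - 4*d^2 - 8*d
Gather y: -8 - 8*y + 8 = -8*y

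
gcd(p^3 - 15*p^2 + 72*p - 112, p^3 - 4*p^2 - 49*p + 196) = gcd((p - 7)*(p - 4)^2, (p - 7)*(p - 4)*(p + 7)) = p^2 - 11*p + 28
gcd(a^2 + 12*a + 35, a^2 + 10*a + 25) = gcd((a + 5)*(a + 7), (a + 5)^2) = a + 5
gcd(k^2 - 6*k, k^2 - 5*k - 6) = k - 6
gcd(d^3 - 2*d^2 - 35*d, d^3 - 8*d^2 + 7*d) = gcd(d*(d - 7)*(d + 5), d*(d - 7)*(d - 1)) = d^2 - 7*d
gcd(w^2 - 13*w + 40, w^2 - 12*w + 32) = w - 8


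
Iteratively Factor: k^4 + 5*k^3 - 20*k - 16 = (k - 2)*(k^3 + 7*k^2 + 14*k + 8) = (k - 2)*(k + 4)*(k^2 + 3*k + 2) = (k - 2)*(k + 1)*(k + 4)*(k + 2)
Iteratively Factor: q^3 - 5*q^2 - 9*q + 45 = (q + 3)*(q^2 - 8*q + 15) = (q - 3)*(q + 3)*(q - 5)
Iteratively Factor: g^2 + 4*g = (g + 4)*(g)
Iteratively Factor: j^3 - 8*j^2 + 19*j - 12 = (j - 1)*(j^2 - 7*j + 12) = (j - 4)*(j - 1)*(j - 3)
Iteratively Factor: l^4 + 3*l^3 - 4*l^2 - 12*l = (l)*(l^3 + 3*l^2 - 4*l - 12) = l*(l + 3)*(l^2 - 4) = l*(l + 2)*(l + 3)*(l - 2)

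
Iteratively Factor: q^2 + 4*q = (q)*(q + 4)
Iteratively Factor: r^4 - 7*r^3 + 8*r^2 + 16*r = (r - 4)*(r^3 - 3*r^2 - 4*r) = r*(r - 4)*(r^2 - 3*r - 4) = r*(r - 4)^2*(r + 1)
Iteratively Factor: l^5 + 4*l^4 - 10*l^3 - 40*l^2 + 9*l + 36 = (l + 1)*(l^4 + 3*l^3 - 13*l^2 - 27*l + 36) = (l - 3)*(l + 1)*(l^3 + 6*l^2 + 5*l - 12) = (l - 3)*(l - 1)*(l + 1)*(l^2 + 7*l + 12) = (l - 3)*(l - 1)*(l + 1)*(l + 4)*(l + 3)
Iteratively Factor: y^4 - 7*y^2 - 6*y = (y)*(y^3 - 7*y - 6) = y*(y + 1)*(y^2 - y - 6) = y*(y - 3)*(y + 1)*(y + 2)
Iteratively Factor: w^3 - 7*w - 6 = (w + 1)*(w^2 - w - 6) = (w + 1)*(w + 2)*(w - 3)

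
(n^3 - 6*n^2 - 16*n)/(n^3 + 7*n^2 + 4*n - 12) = n*(n - 8)/(n^2 + 5*n - 6)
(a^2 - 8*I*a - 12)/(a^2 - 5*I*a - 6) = (a - 6*I)/(a - 3*I)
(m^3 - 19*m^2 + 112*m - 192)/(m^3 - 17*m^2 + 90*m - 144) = (m - 8)/(m - 6)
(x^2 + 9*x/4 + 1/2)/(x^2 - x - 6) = (x + 1/4)/(x - 3)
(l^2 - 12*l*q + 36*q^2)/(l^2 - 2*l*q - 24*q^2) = (l - 6*q)/(l + 4*q)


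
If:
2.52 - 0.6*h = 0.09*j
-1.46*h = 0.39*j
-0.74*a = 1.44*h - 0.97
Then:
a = -17.33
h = 9.58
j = -35.86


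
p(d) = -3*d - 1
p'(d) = -3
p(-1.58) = 3.74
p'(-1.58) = -3.00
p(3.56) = -11.68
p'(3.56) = -3.00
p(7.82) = -24.46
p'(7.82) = -3.00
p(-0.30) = -0.10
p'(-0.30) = -3.00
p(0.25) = -1.75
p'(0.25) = -3.00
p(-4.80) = 13.40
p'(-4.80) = -3.00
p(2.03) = -7.09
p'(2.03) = -3.00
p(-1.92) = 4.76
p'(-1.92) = -3.00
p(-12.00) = 35.00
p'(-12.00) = -3.00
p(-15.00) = 44.00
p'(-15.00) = -3.00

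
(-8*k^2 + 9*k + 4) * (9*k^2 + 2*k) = -72*k^4 + 65*k^3 + 54*k^2 + 8*k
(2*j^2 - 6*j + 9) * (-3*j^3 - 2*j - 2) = -6*j^5 + 18*j^4 - 31*j^3 + 8*j^2 - 6*j - 18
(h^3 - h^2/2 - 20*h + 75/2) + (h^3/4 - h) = 5*h^3/4 - h^2/2 - 21*h + 75/2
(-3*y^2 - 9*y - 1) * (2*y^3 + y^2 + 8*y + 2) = -6*y^5 - 21*y^4 - 35*y^3 - 79*y^2 - 26*y - 2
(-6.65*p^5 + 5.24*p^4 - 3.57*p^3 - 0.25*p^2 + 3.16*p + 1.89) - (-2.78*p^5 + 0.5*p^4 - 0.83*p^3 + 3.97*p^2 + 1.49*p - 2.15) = -3.87*p^5 + 4.74*p^4 - 2.74*p^3 - 4.22*p^2 + 1.67*p + 4.04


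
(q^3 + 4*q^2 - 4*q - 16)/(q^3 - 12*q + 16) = (q + 2)/(q - 2)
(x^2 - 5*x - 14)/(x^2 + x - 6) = (x^2 - 5*x - 14)/(x^2 + x - 6)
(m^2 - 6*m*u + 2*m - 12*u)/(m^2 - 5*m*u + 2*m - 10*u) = (-m + 6*u)/(-m + 5*u)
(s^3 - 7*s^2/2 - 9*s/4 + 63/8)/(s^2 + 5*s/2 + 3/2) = (s^2 - 5*s + 21/4)/(s + 1)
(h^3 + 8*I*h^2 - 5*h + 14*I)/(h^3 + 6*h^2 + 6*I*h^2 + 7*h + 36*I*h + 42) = (h + 2*I)/(h + 6)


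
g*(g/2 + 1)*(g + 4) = g^3/2 + 3*g^2 + 4*g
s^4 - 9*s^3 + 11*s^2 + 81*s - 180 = (s - 5)*(s - 4)*(s - 3)*(s + 3)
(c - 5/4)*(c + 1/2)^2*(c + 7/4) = c^4 + 3*c^3/2 - 23*c^2/16 - 33*c/16 - 35/64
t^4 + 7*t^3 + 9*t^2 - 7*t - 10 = (t - 1)*(t + 1)*(t + 2)*(t + 5)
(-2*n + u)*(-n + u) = 2*n^2 - 3*n*u + u^2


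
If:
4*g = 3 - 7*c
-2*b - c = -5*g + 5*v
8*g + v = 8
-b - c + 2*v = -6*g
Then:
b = 209/41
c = -93/451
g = 501/451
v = -400/451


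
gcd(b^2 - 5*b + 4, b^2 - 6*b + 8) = b - 4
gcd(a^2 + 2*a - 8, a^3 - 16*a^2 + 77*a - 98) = a - 2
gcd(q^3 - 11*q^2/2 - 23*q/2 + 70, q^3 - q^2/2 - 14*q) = q^2 - q/2 - 14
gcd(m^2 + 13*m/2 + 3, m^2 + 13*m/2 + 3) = m^2 + 13*m/2 + 3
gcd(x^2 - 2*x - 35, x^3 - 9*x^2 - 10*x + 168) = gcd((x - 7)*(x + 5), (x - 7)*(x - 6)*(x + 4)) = x - 7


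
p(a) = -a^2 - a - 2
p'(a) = -2*a - 1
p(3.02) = -14.14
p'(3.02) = -7.04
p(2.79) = -12.57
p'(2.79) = -6.58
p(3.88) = -20.93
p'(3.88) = -8.76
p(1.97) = -7.85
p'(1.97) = -4.94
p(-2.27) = -4.88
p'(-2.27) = 3.54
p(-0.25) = -1.81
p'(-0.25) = -0.50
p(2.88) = -13.17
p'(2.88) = -6.76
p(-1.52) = -2.79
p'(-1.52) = 2.04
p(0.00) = -2.00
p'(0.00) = -1.00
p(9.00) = -92.00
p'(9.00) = -19.00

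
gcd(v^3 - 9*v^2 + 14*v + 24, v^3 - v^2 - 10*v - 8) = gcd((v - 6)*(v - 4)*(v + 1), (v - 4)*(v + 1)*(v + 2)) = v^2 - 3*v - 4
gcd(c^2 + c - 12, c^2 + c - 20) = 1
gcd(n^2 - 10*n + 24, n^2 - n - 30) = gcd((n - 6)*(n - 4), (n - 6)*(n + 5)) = n - 6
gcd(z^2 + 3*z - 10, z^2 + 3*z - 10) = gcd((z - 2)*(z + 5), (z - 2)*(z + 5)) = z^2 + 3*z - 10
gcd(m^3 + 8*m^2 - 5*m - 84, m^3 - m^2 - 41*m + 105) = m^2 + 4*m - 21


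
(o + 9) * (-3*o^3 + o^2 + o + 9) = -3*o^4 - 26*o^3 + 10*o^2 + 18*o + 81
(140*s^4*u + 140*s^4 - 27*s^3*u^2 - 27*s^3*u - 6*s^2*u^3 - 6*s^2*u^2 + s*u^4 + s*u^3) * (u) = 140*s^4*u^2 + 140*s^4*u - 27*s^3*u^3 - 27*s^3*u^2 - 6*s^2*u^4 - 6*s^2*u^3 + s*u^5 + s*u^4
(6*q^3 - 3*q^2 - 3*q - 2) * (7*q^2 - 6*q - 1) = 42*q^5 - 57*q^4 - 9*q^3 + 7*q^2 + 15*q + 2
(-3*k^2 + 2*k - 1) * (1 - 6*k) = 18*k^3 - 15*k^2 + 8*k - 1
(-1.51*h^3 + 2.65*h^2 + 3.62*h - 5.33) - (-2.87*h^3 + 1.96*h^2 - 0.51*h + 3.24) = 1.36*h^3 + 0.69*h^2 + 4.13*h - 8.57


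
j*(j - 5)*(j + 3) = j^3 - 2*j^2 - 15*j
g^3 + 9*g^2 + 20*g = g*(g + 4)*(g + 5)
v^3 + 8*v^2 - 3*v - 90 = (v - 3)*(v + 5)*(v + 6)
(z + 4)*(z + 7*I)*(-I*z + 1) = -I*z^3 + 8*z^2 - 4*I*z^2 + 32*z + 7*I*z + 28*I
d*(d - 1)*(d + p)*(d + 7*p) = d^4 + 8*d^3*p - d^3 + 7*d^2*p^2 - 8*d^2*p - 7*d*p^2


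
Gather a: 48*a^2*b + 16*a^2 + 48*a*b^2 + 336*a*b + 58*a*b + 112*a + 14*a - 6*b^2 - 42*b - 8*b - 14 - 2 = a^2*(48*b + 16) + a*(48*b^2 + 394*b + 126) - 6*b^2 - 50*b - 16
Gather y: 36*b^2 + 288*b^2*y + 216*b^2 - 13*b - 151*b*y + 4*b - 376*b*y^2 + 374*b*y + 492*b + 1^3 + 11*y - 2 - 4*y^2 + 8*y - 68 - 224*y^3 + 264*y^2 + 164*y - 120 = 252*b^2 + 483*b - 224*y^3 + y^2*(260 - 376*b) + y*(288*b^2 + 223*b + 183) - 189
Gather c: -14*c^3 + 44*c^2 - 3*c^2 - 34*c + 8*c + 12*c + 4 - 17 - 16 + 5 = -14*c^3 + 41*c^2 - 14*c - 24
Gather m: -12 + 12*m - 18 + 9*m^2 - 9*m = 9*m^2 + 3*m - 30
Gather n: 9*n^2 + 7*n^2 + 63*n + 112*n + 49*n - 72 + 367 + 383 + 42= 16*n^2 + 224*n + 720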